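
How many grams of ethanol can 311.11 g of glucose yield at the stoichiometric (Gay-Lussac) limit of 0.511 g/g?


Theoretical ethanol yield: m_EtOH = 0.511 * m_glucose
m_EtOH = 0.511 * 311.11 = 158.9772 g

158.9772 g


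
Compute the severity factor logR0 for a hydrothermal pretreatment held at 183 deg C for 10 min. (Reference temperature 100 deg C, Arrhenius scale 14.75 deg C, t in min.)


logR0 = log10(t * exp((T - 100) / 14.75))
= log10(10 * exp((183 - 100) / 14.75))
= 3.4438

3.4438


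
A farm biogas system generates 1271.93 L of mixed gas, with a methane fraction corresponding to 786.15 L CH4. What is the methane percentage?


CH4% = V_CH4 / V_total * 100
= 786.15 / 1271.93 * 100
= 61.8076%

61.8076%


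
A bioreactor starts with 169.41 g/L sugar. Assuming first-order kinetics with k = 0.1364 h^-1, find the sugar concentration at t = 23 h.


S = S0 * exp(-k * t)
S = 169.41 * exp(-0.1364 * 23)
S = 7.3531 g/L

7.3531 g/L


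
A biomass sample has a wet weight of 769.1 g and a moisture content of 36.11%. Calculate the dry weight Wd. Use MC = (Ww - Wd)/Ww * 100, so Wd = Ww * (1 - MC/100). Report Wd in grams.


Wd = Ww * (1 - MC/100)
= 769.1 * (1 - 36.11/100)
= 491.3780 g

491.3780 g


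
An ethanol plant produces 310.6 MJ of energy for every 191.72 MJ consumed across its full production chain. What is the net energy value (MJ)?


NEV = E_out - E_in
= 310.6 - 191.72
= 118.8800 MJ

118.8800 MJ


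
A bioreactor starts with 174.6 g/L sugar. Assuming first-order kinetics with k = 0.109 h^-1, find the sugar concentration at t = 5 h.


S = S0 * exp(-k * t)
S = 174.6 * exp(-0.109 * 5)
S = 101.2404 g/L

101.2404 g/L


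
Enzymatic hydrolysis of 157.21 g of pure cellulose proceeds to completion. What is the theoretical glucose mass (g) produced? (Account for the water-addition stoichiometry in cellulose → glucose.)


glucose = cellulose * 180/162
= 157.21 * 180/162
= 174.6778 g

174.6778 g


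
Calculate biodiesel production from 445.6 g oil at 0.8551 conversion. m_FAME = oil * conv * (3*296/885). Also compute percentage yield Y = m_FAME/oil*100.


m_FAME = oil * conv * (3 * 296 / 885) = oil * conv * (888/885)
= 445.6 * 0.8551 * 888 / 885
= 382.3242 g
Y = m_FAME / oil * 100 = conv * (888/885) * 100
= 0.8551 * 888 / 885 * 100
= 85.80%

382.3242 g FAME; Y = 85.80%


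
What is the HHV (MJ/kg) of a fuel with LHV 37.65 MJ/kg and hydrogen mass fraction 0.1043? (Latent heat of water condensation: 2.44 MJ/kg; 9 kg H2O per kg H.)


HHV = LHV + H_frac * 9 * 2.44
= 37.65 + 0.1043 * 9 * 2.44
= 39.9404 MJ/kg

39.9404 MJ/kg


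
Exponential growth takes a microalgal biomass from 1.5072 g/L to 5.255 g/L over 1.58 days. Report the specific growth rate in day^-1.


mu = ln(X2/X1) / dt
= ln(5.255/1.5072) / 1.58
= 0.7905 per day

0.7905 per day


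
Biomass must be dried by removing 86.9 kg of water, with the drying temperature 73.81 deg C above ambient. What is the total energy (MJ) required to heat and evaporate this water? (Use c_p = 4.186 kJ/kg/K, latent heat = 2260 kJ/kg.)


E = m_water * (4.186 * dT + 2260) / 1000
= 86.9 * (4.186 * 73.81 + 2260) / 1000
= 223.2434 MJ

223.2434 MJ


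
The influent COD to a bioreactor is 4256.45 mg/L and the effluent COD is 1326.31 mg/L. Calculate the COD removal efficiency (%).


eta = (COD_in - COD_out) / COD_in * 100
= (4256.45 - 1326.31) / 4256.45 * 100
= 68.8400%

68.8400%


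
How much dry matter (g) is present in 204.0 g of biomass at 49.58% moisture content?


Wd = Ww * (1 - MC/100)
= 204.0 * (1 - 49.58/100)
= 102.8568 g

102.8568 g


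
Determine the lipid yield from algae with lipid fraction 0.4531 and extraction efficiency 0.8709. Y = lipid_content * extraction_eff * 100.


Y = lipid_content * extraction_eff * 100
= 0.4531 * 0.8709 * 100
= 39.4605%

39.4605%


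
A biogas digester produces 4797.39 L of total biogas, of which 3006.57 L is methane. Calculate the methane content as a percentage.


CH4% = V_CH4 / V_total * 100
= 3006.57 / 4797.39 * 100
= 62.6710%

62.6710%


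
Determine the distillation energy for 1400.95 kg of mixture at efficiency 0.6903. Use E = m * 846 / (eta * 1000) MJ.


E = m * 846 / (eta * 1000)
= 1400.95 * 846 / (0.6903 * 1000)
= 1716.9400 MJ

1716.9400 MJ


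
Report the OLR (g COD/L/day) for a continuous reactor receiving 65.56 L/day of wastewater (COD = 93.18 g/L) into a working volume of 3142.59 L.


OLR = Q * S / V
= 65.56 * 93.18 / 3142.59
= 1.9439 g/L/day

1.9439 g/L/day


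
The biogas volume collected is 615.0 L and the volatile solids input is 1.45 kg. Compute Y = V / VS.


Y = V / VS
= 615.0 / 1.45
= 424.1379 L/kg VS

424.1379 L/kg VS


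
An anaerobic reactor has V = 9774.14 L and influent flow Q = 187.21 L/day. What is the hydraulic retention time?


HRT = V / Q
= 9774.14 / 187.21
= 52.2095 days

52.2095 days


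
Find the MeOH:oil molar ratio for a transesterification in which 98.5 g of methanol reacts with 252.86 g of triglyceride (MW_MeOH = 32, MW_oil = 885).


Molar ratio = n_MeOH / n_oil = (MeOH/32) / (oil/885) = (MeOH * 885) / (32 * oil)
= (98.5 * 885) / (32 * 252.86)
= 10.7733

10.7733


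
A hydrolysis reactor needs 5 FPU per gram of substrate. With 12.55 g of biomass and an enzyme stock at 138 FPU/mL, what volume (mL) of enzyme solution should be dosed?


V = dosage * m_sub / activity
V = 5 * 12.55 / 138
V = 0.4547 mL

0.4547 mL


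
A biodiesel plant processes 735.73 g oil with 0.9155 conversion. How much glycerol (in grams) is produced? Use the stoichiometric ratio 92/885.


glycerol = oil * conv * (92/885)
= 735.73 * 0.9155 * 92 / 885
= 70.0199 g

70.0199 g


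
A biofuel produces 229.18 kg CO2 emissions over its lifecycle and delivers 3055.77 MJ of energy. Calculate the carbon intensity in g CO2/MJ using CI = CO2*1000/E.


CI = CO2 * 1000 / E
= 229.18 * 1000 / 3055.77
= 74.9991 g CO2/MJ

74.9991 g CO2/MJ


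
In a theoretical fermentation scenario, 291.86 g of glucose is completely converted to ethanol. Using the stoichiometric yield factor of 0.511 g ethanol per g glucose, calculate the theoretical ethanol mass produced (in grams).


Theoretical ethanol yield: m_EtOH = 0.511 * m_glucose
m_EtOH = 0.511 * 291.86 = 149.1405 g

149.1405 g


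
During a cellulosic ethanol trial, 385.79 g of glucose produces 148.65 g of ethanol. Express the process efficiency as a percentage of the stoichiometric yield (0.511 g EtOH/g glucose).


Fermentation efficiency = (actual / (0.511 * glucose)) * 100
= (148.65 / (0.511 * 385.79)) * 100
= 75.4038%

75.4038%


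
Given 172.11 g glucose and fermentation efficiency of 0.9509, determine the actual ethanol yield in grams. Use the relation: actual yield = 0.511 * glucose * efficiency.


Actual ethanol: m = 0.511 * 172.11 * 0.9509
m = 83.6300 g

83.6300 g


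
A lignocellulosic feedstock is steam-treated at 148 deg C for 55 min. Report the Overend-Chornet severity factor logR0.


logR0 = log10(t * exp((T - 100) / 14.75))
= log10(55 * exp((148 - 100) / 14.75))
= 3.1537

3.1537


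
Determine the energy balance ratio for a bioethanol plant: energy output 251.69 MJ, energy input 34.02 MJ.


EROI = E_out / E_in
= 251.69 / 34.02
= 7.3983

7.3983


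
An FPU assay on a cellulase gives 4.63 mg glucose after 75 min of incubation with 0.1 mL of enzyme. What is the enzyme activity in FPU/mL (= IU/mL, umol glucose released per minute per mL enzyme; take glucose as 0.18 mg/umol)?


Activity = glucose_mg / (0.18 mg/umol * V_mL * t_min)
= 4.63 / (0.18 * 0.1 * 75)
= 3.4296 FPU/mL

3.4296 FPU/mL


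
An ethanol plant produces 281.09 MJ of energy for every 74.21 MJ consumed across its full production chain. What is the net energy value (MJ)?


NEV = E_out - E_in
= 281.09 - 74.21
= 206.8800 MJ

206.8800 MJ


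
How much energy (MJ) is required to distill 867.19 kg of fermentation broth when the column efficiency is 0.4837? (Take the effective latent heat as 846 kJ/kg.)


E = m * 846 / (eta * 1000)
= 867.19 * 846 / (0.4837 * 1000)
= 1516.7309 MJ

1516.7309 MJ


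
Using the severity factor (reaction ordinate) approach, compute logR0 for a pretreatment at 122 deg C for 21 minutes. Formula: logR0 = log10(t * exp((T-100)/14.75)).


logR0 = log10(t * exp((T - 100) / 14.75))
= log10(21 * exp((122 - 100) / 14.75))
= 1.9700

1.9700


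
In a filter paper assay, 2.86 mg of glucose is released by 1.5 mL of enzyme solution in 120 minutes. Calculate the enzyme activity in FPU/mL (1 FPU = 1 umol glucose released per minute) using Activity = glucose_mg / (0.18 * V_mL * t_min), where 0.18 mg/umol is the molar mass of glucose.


Activity = glucose_mg / (0.18 mg/umol * V_mL * t_min)
= 2.86 / (0.18 * 1.5 * 120)
= 0.0883 FPU/mL

0.0883 FPU/mL


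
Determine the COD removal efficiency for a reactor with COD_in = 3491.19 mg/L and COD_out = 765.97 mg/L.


eta = (COD_in - COD_out) / COD_in * 100
= (3491.19 - 765.97) / 3491.19 * 100
= 78.0599%

78.0599%


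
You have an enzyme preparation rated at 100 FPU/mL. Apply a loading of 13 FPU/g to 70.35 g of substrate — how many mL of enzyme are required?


V = dosage * m_sub / activity
V = 13 * 70.35 / 100
V = 9.1455 mL

9.1455 mL


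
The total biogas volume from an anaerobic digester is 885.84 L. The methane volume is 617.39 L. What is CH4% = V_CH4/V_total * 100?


CH4% = V_CH4 / V_total * 100
= 617.39 / 885.84 * 100
= 69.6954%

69.6954%


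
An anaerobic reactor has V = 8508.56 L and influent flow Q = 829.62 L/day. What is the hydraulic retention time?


HRT = V / Q
= 8508.56 / 829.62
= 10.2560 days

10.2560 days


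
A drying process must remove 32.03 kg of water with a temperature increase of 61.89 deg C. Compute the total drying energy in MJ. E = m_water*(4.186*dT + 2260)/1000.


E = m_water * (4.186 * dT + 2260) / 1000
= 32.03 * (4.186 * 61.89 + 2260) / 1000
= 80.6859 MJ

80.6859 MJ


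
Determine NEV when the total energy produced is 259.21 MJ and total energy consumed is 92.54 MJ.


NEV = E_out - E_in
= 259.21 - 92.54
= 166.6700 MJ

166.6700 MJ


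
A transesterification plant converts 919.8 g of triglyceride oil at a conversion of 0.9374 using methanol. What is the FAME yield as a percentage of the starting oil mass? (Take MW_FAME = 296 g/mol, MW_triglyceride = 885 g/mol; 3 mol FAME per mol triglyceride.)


m_FAME = oil * conv * (3 * 296 / 885) = oil * conv * (888/885)
= 919.8 * 0.9374 * 888 / 885
= 865.1433 g
Y = m_FAME / oil * 100 = conv * (888/885) * 100
= 0.9374 * 888 / 885 * 100
= 94.06%

94.06%


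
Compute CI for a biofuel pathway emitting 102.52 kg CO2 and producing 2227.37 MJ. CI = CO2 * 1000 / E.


CI = CO2 * 1000 / E
= 102.52 * 1000 / 2227.37
= 46.0274 g CO2/MJ

46.0274 g CO2/MJ


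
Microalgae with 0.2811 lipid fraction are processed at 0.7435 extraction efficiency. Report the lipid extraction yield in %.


Y = lipid_content * extraction_eff * 100
= 0.2811 * 0.7435 * 100
= 20.8998%

20.8998%


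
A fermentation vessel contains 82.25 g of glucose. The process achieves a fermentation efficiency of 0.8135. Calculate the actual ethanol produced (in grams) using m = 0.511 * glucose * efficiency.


Actual ethanol: m = 0.511 * 82.25 * 0.8135
m = 34.1912 g

34.1912 g


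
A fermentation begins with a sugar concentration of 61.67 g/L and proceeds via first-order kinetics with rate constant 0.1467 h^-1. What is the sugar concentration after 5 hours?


S = S0 * exp(-k * t)
S = 61.67 * exp(-0.1467 * 5)
S = 29.6155 g/L

29.6155 g/L


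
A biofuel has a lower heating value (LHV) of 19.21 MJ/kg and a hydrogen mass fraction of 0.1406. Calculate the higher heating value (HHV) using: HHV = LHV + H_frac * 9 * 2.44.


HHV = LHV + H_frac * 9 * 2.44
= 19.21 + 0.1406 * 9 * 2.44
= 22.2976 MJ/kg

22.2976 MJ/kg


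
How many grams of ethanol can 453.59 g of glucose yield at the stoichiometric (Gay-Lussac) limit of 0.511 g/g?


Theoretical ethanol yield: m_EtOH = 0.511 * m_glucose
m_EtOH = 0.511 * 453.59 = 231.7845 g

231.7845 g


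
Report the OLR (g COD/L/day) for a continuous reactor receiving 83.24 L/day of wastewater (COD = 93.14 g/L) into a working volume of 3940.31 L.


OLR = Q * S / V
= 83.24 * 93.14 / 3940.31
= 1.9676 g/L/day

1.9676 g/L/day


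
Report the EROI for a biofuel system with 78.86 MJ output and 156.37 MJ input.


EROI = E_out / E_in
= 78.86 / 156.37
= 0.5043

0.5043


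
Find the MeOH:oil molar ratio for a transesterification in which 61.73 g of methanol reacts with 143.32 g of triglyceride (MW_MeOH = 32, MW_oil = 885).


Molar ratio = n_MeOH / n_oil = (MeOH/32) / (oil/885) = (MeOH * 885) / (32 * oil)
= (61.73 * 885) / (32 * 143.32)
= 11.9119

11.9119


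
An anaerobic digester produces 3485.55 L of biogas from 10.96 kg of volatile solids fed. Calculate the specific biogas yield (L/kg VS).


Y = V / VS
= 3485.55 / 10.96
= 318.0246 L/kg VS

318.0246 L/kg VS


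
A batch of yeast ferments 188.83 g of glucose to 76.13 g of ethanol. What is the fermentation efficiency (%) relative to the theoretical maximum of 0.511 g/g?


Fermentation efficiency = (actual / (0.511 * glucose)) * 100
= (76.13 / (0.511 * 188.83)) * 100
= 78.8976%

78.8976%


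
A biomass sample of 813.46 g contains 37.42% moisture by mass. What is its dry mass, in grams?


Wd = Ww * (1 - MC/100)
= 813.46 * (1 - 37.42/100)
= 509.0633 g

509.0633 g


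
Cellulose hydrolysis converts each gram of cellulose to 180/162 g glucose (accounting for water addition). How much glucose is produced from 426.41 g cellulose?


glucose = cellulose * 180/162
= 426.41 * 180/162
= 473.7889 g

473.7889 g


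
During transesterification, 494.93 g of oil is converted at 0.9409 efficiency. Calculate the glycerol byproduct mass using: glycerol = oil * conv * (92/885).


glycerol = oil * conv * (92/885)
= 494.93 * 0.9409 * 92 / 885
= 48.4096 g

48.4096 g


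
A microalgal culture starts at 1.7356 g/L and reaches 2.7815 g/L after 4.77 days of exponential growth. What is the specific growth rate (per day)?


mu = ln(X2/X1) / dt
= ln(2.7815/1.7356) / 4.77
= 0.0989 per day

0.0989 per day


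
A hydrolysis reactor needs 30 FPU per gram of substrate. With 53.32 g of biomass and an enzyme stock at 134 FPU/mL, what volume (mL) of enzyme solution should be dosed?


V = dosage * m_sub / activity
V = 30 * 53.32 / 134
V = 11.9373 mL

11.9373 mL


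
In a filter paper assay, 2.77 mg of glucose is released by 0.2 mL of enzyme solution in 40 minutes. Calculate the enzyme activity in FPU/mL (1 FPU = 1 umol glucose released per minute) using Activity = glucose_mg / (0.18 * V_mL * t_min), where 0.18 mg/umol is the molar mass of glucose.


Activity = glucose_mg / (0.18 mg/umol * V_mL * t_min)
= 2.77 / (0.18 * 0.2 * 40)
= 1.9236 FPU/mL

1.9236 FPU/mL


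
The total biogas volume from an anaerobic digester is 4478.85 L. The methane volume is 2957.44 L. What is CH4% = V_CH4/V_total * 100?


CH4% = V_CH4 / V_total * 100
= 2957.44 / 4478.85 * 100
= 66.0312%

66.0312%


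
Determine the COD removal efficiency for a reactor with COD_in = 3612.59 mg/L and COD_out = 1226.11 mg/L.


eta = (COD_in - COD_out) / COD_in * 100
= (3612.59 - 1226.11) / 3612.59 * 100
= 66.0601%

66.0601%


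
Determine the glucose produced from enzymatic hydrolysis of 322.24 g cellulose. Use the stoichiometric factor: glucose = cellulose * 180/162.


glucose = cellulose * 180/162
= 322.24 * 180/162
= 358.0444 g

358.0444 g


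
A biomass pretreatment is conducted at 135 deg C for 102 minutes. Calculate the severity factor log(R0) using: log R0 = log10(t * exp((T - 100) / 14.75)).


logR0 = log10(t * exp((T - 100) / 14.75))
= log10(102 * exp((135 - 100) / 14.75))
= 3.0391

3.0391


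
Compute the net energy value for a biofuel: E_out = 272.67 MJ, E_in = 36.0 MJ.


NEV = E_out - E_in
= 272.67 - 36.0
= 236.6700 MJ

236.6700 MJ


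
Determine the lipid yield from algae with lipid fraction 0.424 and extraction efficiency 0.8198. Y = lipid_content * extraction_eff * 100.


Y = lipid_content * extraction_eff * 100
= 0.424 * 0.8198 * 100
= 34.7595%

34.7595%


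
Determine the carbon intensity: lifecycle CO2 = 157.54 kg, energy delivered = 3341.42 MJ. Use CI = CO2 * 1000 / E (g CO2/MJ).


CI = CO2 * 1000 / E
= 157.54 * 1000 / 3341.42
= 47.1476 g CO2/MJ

47.1476 g CO2/MJ


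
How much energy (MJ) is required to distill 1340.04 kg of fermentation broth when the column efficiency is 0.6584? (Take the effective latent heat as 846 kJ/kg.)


E = m * 846 / (eta * 1000)
= 1340.04 * 846 / (0.6584 * 1000)
= 1721.8618 MJ

1721.8618 MJ


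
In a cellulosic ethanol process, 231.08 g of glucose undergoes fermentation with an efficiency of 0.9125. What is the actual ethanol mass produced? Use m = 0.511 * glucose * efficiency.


Actual ethanol: m = 0.511 * 231.08 * 0.9125
m = 107.7497 g

107.7497 g


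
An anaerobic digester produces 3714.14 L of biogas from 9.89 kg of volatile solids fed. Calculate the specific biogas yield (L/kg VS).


Y = V / VS
= 3714.14 / 9.89
= 375.5450 L/kg VS

375.5450 L/kg VS


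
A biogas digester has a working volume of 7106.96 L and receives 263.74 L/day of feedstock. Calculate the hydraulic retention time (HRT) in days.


HRT = V / Q
= 7106.96 / 263.74
= 26.9468 days

26.9468 days


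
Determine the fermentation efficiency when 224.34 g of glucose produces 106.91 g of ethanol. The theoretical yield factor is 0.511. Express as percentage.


Fermentation efficiency = (actual / (0.511 * glucose)) * 100
= (106.91 / (0.511 * 224.34)) * 100
= 93.2590%

93.2590%


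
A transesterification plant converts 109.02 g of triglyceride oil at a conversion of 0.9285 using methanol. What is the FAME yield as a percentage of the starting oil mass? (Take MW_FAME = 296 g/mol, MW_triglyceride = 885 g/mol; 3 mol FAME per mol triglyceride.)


m_FAME = oil * conv * (3 * 296 / 885) = oil * conv * (888/885)
= 109.02 * 0.9285 * 888 / 885
= 101.5682 g
Y = m_FAME / oil * 100 = conv * (888/885) * 100
= 0.9285 * 888 / 885 * 100
= 93.16%

93.16%


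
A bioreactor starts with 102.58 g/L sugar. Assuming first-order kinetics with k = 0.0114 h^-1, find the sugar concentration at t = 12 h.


S = S0 * exp(-k * t)
S = 102.58 * exp(-0.0114 * 12)
S = 89.4646 g/L

89.4646 g/L


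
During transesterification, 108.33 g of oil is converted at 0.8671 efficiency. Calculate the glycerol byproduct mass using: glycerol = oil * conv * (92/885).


glycerol = oil * conv * (92/885)
= 108.33 * 0.8671 * 92 / 885
= 9.7648 g

9.7648 g


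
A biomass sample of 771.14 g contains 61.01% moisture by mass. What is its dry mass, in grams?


Wd = Ww * (1 - MC/100)
= 771.14 * (1 - 61.01/100)
= 300.6675 g

300.6675 g


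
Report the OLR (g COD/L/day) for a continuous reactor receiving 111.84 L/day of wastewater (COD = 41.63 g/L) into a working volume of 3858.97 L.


OLR = Q * S / V
= 111.84 * 41.63 / 3858.97
= 1.2065 g/L/day

1.2065 g/L/day


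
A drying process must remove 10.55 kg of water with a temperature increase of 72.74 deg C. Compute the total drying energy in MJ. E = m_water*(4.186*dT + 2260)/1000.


E = m_water * (4.186 * dT + 2260) / 1000
= 10.55 * (4.186 * 72.74 + 2260) / 1000
= 27.0554 MJ

27.0554 MJ


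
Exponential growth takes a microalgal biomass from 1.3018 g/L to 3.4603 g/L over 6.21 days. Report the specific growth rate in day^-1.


mu = ln(X2/X1) / dt
= ln(3.4603/1.3018) / 6.21
= 0.1574 per day

0.1574 per day


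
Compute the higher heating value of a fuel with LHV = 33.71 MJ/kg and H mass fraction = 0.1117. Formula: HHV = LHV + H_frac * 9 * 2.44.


HHV = LHV + H_frac * 9 * 2.44
= 33.71 + 0.1117 * 9 * 2.44
= 36.1629 MJ/kg

36.1629 MJ/kg


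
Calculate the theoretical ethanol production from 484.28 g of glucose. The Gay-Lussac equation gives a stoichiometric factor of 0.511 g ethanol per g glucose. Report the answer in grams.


Theoretical ethanol yield: m_EtOH = 0.511 * m_glucose
m_EtOH = 0.511 * 484.28 = 247.4671 g

247.4671 g


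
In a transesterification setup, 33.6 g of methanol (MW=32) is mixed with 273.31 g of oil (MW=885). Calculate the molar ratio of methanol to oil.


Molar ratio = n_MeOH / n_oil = (MeOH/32) / (oil/885) = (MeOH * 885) / (32 * oil)
= (33.6 * 885) / (32 * 273.31)
= 3.4000

3.4000


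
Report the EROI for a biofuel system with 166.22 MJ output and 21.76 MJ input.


EROI = E_out / E_in
= 166.22 / 21.76
= 7.6388

7.6388


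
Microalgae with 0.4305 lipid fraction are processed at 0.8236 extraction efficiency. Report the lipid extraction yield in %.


Y = lipid_content * extraction_eff * 100
= 0.4305 * 0.8236 * 100
= 35.4560%

35.4560%


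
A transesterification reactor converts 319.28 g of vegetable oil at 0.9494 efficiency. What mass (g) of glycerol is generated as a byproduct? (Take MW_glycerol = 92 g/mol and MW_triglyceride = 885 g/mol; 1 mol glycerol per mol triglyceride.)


glycerol = oil * conv * (92/885)
= 319.28 * 0.9494 * 92 / 885
= 31.5112 g

31.5112 g


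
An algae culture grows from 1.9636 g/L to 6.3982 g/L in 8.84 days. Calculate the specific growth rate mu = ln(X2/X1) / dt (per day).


mu = ln(X2/X1) / dt
= ln(6.3982/1.9636) / 8.84
= 0.1336 per day

0.1336 per day


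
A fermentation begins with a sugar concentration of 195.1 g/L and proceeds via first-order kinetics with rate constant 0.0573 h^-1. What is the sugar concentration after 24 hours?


S = S0 * exp(-k * t)
S = 195.1 * exp(-0.0573 * 24)
S = 49.3191 g/L

49.3191 g/L


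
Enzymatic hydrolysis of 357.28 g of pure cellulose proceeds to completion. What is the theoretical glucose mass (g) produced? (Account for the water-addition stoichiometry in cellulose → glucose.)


glucose = cellulose * 180/162
= 357.28 * 180/162
= 396.9778 g

396.9778 g


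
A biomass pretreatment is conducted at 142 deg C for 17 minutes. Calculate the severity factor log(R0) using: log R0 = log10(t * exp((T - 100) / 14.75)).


logR0 = log10(t * exp((T - 100) / 14.75))
= log10(17 * exp((142 - 100) / 14.75))
= 2.4671

2.4671


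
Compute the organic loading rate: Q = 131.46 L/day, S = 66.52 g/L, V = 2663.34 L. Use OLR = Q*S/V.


OLR = Q * S / V
= 131.46 * 66.52 / 2663.34
= 3.2834 g/L/day

3.2834 g/L/day


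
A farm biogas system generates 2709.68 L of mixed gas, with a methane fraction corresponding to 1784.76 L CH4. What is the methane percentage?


CH4% = V_CH4 / V_total * 100
= 1784.76 / 2709.68 * 100
= 65.8661%

65.8661%


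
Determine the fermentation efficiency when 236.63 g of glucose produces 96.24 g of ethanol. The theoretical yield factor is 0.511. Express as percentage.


Fermentation efficiency = (actual / (0.511 * glucose)) * 100
= (96.24 / (0.511 * 236.63)) * 100
= 79.5912%

79.5912%


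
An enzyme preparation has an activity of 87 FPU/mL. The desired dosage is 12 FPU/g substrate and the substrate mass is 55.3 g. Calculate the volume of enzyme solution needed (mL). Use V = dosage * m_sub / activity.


V = dosage * m_sub / activity
V = 12 * 55.3 / 87
V = 7.6276 mL

7.6276 mL


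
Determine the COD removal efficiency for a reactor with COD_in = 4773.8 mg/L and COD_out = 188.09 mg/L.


eta = (COD_in - COD_out) / COD_in * 100
= (4773.8 - 188.09) / 4773.8 * 100
= 96.0600%

96.0600%


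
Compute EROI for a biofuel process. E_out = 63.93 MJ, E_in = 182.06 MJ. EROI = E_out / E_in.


EROI = E_out / E_in
= 63.93 / 182.06
= 0.3511

0.3511


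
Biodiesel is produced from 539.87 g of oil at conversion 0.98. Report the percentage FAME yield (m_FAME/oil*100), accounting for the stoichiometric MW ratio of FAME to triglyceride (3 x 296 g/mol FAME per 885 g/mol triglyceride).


m_FAME = oil * conv * (3 * 296 / 885) = oil * conv * (888/885)
= 539.87 * 0.98 * 888 / 885
= 530.8661 g
Y = m_FAME / oil * 100 = conv * (888/885) * 100
= 0.98 * 888 / 885 * 100
= 98.33%

98.33%


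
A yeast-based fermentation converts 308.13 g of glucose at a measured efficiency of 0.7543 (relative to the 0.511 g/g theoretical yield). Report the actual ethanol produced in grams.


Actual ethanol: m = 0.511 * 308.13 * 0.7543
m = 118.7679 g

118.7679 g


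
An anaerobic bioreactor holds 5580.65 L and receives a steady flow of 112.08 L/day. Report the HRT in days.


HRT = V / Q
= 5580.65 / 112.08
= 49.7917 days

49.7917 days


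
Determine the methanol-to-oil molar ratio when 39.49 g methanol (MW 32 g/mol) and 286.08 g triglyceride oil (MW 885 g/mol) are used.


Molar ratio = n_MeOH / n_oil = (MeOH/32) / (oil/885) = (MeOH * 885) / (32 * oil)
= (39.49 * 885) / (32 * 286.08)
= 3.8176

3.8176


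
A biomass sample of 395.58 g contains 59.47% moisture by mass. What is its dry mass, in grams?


Wd = Ww * (1 - MC/100)
= 395.58 * (1 - 59.47/100)
= 160.3286 g

160.3286 g


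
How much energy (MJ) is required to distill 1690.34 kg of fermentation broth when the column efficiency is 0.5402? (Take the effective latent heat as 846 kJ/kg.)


E = m * 846 / (eta * 1000)
= 1690.34 * 846 / (0.5402 * 1000)
= 2647.2189 MJ

2647.2189 MJ


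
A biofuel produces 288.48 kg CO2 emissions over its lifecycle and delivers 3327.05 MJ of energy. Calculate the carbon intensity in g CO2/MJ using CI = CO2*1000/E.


CI = CO2 * 1000 / E
= 288.48 * 1000 / 3327.05
= 86.7074 g CO2/MJ

86.7074 g CO2/MJ


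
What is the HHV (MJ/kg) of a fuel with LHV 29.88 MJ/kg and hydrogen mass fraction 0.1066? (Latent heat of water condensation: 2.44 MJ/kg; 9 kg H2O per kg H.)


HHV = LHV + H_frac * 9 * 2.44
= 29.88 + 0.1066 * 9 * 2.44
= 32.2209 MJ/kg

32.2209 MJ/kg


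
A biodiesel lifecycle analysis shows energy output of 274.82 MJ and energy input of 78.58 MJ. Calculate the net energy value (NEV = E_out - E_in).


NEV = E_out - E_in
= 274.82 - 78.58
= 196.2400 MJ

196.2400 MJ


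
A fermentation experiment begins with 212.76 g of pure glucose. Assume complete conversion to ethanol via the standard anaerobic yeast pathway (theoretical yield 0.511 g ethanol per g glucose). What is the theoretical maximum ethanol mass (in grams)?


Theoretical ethanol yield: m_EtOH = 0.511 * m_glucose
m_EtOH = 0.511 * 212.76 = 108.7204 g

108.7204 g


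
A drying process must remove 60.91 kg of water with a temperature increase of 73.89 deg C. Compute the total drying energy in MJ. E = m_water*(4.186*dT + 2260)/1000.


E = m_water * (4.186 * dT + 2260) / 1000
= 60.91 * (4.186 * 73.89 + 2260) / 1000
= 156.4963 MJ

156.4963 MJ


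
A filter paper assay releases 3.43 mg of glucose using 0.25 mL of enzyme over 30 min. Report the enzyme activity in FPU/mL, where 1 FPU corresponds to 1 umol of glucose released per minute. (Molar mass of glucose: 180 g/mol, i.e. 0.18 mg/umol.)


Activity = glucose_mg / (0.18 mg/umol * V_mL * t_min)
= 3.43 / (0.18 * 0.25 * 30)
= 2.5407 FPU/mL

2.5407 FPU/mL


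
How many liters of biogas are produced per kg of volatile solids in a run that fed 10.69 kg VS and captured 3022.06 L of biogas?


Y = V / VS
= 3022.06 / 10.69
= 282.6997 L/kg VS

282.6997 L/kg VS


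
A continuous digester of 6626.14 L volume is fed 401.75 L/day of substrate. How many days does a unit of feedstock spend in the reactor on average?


HRT = V / Q
= 6626.14 / 401.75
= 16.4932 days

16.4932 days


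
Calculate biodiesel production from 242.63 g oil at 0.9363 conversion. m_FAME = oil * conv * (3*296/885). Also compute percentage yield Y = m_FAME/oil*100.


m_FAME = oil * conv * (3 * 296 / 885) = oil * conv * (888/885)
= 242.63 * 0.9363 * 888 / 885
= 227.9446 g
Y = m_FAME / oil * 100 = conv * (888/885) * 100
= 0.9363 * 888 / 885 * 100
= 93.95%

227.9446 g FAME; Y = 93.95%


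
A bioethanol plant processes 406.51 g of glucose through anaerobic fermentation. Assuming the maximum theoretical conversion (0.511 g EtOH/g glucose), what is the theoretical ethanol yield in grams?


Theoretical ethanol yield: m_EtOH = 0.511 * m_glucose
m_EtOH = 0.511 * 406.51 = 207.7266 g

207.7266 g


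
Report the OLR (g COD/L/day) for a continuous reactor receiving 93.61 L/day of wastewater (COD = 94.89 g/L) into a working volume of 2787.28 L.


OLR = Q * S / V
= 93.61 * 94.89 / 2787.28
= 3.1869 g/L/day

3.1869 g/L/day


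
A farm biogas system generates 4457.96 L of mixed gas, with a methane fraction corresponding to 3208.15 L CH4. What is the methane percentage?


CH4% = V_CH4 / V_total * 100
= 3208.15 / 4457.96 * 100
= 71.9645%

71.9645%


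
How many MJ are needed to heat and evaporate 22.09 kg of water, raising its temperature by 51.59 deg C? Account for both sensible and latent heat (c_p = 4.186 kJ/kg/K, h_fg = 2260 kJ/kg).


E = m_water * (4.186 * dT + 2260) / 1000
= 22.09 * (4.186 * 51.59 + 2260) / 1000
= 54.6939 MJ

54.6939 MJ


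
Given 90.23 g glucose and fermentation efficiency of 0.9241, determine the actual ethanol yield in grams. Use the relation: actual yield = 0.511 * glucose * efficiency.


Actual ethanol: m = 0.511 * 90.23 * 0.9241
m = 42.6080 g

42.6080 g


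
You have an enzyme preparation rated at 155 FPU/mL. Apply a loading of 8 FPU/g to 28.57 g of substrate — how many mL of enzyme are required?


V = dosage * m_sub / activity
V = 8 * 28.57 / 155
V = 1.4746 mL

1.4746 mL


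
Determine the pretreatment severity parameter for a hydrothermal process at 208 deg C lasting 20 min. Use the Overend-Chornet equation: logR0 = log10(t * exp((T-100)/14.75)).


logR0 = log10(t * exp((T - 100) / 14.75))
= log10(20 * exp((208 - 100) / 14.75))
= 4.4809

4.4809


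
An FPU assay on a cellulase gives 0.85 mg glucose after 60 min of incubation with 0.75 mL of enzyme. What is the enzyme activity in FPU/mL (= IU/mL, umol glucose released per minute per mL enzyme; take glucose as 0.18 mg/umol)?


Activity = glucose_mg / (0.18 mg/umol * V_mL * t_min)
= 0.85 / (0.18 * 0.75 * 60)
= 0.1049 FPU/mL

0.1049 FPU/mL


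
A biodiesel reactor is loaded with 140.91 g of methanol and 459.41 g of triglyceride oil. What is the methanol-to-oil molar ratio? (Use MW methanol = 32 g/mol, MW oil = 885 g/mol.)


Molar ratio = n_MeOH / n_oil = (MeOH/32) / (oil/885) = (MeOH * 885) / (32 * oil)
= (140.91 * 885) / (32 * 459.41)
= 8.4827

8.4827


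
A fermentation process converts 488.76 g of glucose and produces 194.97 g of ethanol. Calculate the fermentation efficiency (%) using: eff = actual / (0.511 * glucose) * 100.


Fermentation efficiency = (actual / (0.511 * glucose)) * 100
= (194.97 / (0.511 * 488.76)) * 100
= 78.0641%

78.0641%


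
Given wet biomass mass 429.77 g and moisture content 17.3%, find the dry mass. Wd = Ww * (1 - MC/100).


Wd = Ww * (1 - MC/100)
= 429.77 * (1 - 17.3/100)
= 355.4198 g

355.4198 g


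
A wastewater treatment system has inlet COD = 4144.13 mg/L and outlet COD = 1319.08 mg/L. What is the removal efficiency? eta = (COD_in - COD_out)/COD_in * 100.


eta = (COD_in - COD_out) / COD_in * 100
= (4144.13 - 1319.08) / 4144.13 * 100
= 68.1699%

68.1699%


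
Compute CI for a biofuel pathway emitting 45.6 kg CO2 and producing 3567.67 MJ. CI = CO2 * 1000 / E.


CI = CO2 * 1000 / E
= 45.6 * 1000 / 3567.67
= 12.7815 g CO2/MJ

12.7815 g CO2/MJ


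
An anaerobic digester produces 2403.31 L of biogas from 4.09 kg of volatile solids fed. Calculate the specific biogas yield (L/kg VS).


Y = V / VS
= 2403.31 / 4.09
= 587.6064 L/kg VS

587.6064 L/kg VS


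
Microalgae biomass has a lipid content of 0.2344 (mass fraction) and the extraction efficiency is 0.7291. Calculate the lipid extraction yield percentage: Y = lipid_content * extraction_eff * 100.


Y = lipid_content * extraction_eff * 100
= 0.2344 * 0.7291 * 100
= 17.0901%

17.0901%


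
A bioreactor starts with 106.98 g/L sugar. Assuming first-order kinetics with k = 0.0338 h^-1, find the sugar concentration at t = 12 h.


S = S0 * exp(-k * t)
S = 106.98 * exp(-0.0338 * 12)
S = 71.3104 g/L

71.3104 g/L


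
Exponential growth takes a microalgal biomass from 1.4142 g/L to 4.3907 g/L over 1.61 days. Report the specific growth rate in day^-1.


mu = ln(X2/X1) / dt
= ln(4.3907/1.4142) / 1.61
= 0.7037 per day

0.7037 per day


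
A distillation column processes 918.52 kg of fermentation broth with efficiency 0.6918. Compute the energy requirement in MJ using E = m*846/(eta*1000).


E = m * 846 / (eta * 1000)
= 918.52 * 846 / (0.6918 * 1000)
= 1123.2552 MJ

1123.2552 MJ


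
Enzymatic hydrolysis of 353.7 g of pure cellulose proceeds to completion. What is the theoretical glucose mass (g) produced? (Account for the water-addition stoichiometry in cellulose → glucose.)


glucose = cellulose * 180/162
= 353.7 * 180/162
= 393.0000 g

393.0000 g


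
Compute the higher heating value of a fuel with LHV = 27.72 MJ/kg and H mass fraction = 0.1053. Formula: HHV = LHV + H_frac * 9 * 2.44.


HHV = LHV + H_frac * 9 * 2.44
= 27.72 + 0.1053 * 9 * 2.44
= 30.0324 MJ/kg

30.0324 MJ/kg


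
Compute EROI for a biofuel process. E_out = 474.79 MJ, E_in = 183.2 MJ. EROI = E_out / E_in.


EROI = E_out / E_in
= 474.79 / 183.2
= 2.5916

2.5916


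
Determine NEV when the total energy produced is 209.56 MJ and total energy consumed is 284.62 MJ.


NEV = E_out - E_in
= 209.56 - 284.62
= -75.0600 MJ

-75.0600 MJ


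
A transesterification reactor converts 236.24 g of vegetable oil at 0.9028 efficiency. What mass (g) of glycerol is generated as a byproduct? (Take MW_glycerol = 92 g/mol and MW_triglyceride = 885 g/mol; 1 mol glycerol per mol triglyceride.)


glycerol = oil * conv * (92/885)
= 236.24 * 0.9028 * 92 / 885
= 22.1712 g

22.1712 g


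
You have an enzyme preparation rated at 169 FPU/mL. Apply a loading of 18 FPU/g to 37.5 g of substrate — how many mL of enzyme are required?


V = dosage * m_sub / activity
V = 18 * 37.5 / 169
V = 3.9941 mL

3.9941 mL


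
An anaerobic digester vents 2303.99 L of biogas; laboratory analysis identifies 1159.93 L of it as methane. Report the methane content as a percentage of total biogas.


CH4% = V_CH4 / V_total * 100
= 1159.93 / 2303.99 * 100
= 50.3444%

50.3444%


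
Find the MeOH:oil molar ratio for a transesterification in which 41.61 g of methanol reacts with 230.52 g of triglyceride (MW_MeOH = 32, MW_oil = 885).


Molar ratio = n_MeOH / n_oil = (MeOH/32) / (oil/885) = (MeOH * 885) / (32 * oil)
= (41.61 * 885) / (32 * 230.52)
= 4.9921

4.9921


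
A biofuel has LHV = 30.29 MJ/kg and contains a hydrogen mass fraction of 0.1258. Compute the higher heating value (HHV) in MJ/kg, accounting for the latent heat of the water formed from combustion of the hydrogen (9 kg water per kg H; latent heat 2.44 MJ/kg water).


HHV = LHV + H_frac * 9 * 2.44
= 30.29 + 0.1258 * 9 * 2.44
= 33.0526 MJ/kg

33.0526 MJ/kg


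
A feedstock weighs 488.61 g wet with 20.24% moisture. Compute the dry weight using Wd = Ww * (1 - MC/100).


Wd = Ww * (1 - MC/100)
= 488.61 * (1 - 20.24/100)
= 389.7153 g

389.7153 g


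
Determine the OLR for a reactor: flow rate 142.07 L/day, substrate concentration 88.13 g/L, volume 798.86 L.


OLR = Q * S / V
= 142.07 * 88.13 / 798.86
= 15.6731 g/L/day

15.6731 g/L/day


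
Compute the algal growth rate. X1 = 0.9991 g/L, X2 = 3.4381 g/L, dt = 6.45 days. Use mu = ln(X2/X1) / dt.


mu = ln(X2/X1) / dt
= ln(3.4381/0.9991) / 6.45
= 0.1916 per day

0.1916 per day


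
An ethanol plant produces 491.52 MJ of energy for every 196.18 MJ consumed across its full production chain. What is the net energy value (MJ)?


NEV = E_out - E_in
= 491.52 - 196.18
= 295.3400 MJ

295.3400 MJ


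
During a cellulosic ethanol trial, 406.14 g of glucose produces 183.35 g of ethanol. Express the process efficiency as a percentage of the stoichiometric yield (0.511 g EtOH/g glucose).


Fermentation efficiency = (actual / (0.511 * glucose)) * 100
= (183.35 / (0.511 * 406.14)) * 100
= 88.3455%

88.3455%


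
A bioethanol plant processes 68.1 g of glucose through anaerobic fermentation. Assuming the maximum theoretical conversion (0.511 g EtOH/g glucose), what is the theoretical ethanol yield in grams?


Theoretical ethanol yield: m_EtOH = 0.511 * m_glucose
m_EtOH = 0.511 * 68.1 = 34.7991 g

34.7991 g


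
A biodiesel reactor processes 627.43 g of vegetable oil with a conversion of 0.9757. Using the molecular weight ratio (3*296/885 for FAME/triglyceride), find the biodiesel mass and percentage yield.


m_FAME = oil * conv * (3 * 296 / 885) = oil * conv * (888/885)
= 627.43 * 0.9757 * 888 / 885
= 614.2586 g
Y = m_FAME / oil * 100 = conv * (888/885) * 100
= 0.9757 * 888 / 885 * 100
= 97.90%

614.2586 g FAME; Y = 97.90%


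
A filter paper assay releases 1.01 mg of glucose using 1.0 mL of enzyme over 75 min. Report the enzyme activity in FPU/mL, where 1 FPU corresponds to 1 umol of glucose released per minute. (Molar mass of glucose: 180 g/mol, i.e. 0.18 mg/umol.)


Activity = glucose_mg / (0.18 mg/umol * V_mL * t_min)
= 1.01 / (0.18 * 1.0 * 75)
= 0.0748 FPU/mL

0.0748 FPU/mL


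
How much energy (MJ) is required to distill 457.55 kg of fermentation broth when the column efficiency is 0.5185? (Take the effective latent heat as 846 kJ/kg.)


E = m * 846 / (eta * 1000)
= 457.55 * 846 / (0.5185 * 1000)
= 746.5522 MJ

746.5522 MJ


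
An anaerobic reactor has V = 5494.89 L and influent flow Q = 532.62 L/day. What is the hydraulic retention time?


HRT = V / Q
= 5494.89 / 532.62
= 10.3167 days

10.3167 days


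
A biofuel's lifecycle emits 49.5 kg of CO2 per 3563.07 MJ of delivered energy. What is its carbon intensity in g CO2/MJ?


CI = CO2 * 1000 / E
= 49.5 * 1000 / 3563.07
= 13.8925 g CO2/MJ

13.8925 g CO2/MJ


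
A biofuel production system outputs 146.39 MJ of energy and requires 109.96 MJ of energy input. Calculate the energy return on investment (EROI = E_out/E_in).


EROI = E_out / E_in
= 146.39 / 109.96
= 1.3313

1.3313


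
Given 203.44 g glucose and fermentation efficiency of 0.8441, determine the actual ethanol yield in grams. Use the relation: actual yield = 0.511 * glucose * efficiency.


Actual ethanol: m = 0.511 * 203.44 * 0.8441
m = 87.7508 g

87.7508 g


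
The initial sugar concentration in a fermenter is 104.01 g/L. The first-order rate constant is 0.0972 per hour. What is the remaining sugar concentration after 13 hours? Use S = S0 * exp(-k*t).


S = S0 * exp(-k * t)
S = 104.01 * exp(-0.0972 * 13)
S = 29.3968 g/L

29.3968 g/L


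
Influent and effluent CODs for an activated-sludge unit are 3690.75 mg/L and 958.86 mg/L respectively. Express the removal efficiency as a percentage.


eta = (COD_in - COD_out) / COD_in * 100
= (3690.75 - 958.86) / 3690.75 * 100
= 74.0199%

74.0199%


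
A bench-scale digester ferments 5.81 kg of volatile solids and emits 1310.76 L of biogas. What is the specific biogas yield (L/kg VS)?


Y = V / VS
= 1310.76 / 5.81
= 225.6041 L/kg VS

225.6041 L/kg VS


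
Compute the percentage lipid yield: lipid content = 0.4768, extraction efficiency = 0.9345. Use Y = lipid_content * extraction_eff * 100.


Y = lipid_content * extraction_eff * 100
= 0.4768 * 0.9345 * 100
= 44.5570%

44.5570%


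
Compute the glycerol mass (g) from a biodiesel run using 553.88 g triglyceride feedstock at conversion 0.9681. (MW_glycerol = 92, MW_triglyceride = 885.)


glycerol = oil * conv * (92/885)
= 553.88 * 0.9681 * 92 / 885
= 55.7417 g

55.7417 g


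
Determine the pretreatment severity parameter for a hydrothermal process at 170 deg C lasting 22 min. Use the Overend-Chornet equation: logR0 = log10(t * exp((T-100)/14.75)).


logR0 = log10(t * exp((T - 100) / 14.75))
= log10(22 * exp((170 - 100) / 14.75))
= 3.4035

3.4035


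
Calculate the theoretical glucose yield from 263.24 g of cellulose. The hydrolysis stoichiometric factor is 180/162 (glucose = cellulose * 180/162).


glucose = cellulose * 180/162
= 263.24 * 180/162
= 292.4889 g

292.4889 g
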